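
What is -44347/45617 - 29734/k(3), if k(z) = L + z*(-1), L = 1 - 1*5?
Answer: 1356065449/319319 ≈ 4246.7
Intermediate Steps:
L = -4 (L = 1 - 5 = -4)
k(z) = -4 - z (k(z) = -4 + z*(-1) = -4 - z)
-44347/45617 - 29734/k(3) = -44347/45617 - 29734/(-4 - 1*3) = -44347*1/45617 - 29734/(-4 - 3) = -44347/45617 - 29734/(-7) = -44347/45617 - 29734*(-1/7) = -44347/45617 + 29734/7 = 1356065449/319319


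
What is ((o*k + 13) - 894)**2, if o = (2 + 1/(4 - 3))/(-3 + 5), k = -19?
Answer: 3308761/4 ≈ 8.2719e+5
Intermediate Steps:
o = 3/2 (o = (2 + 1/1)/2 = (2 + 1)*(1/2) = 3*(1/2) = 3/2 ≈ 1.5000)
((o*k + 13) - 894)**2 = (((3/2)*(-19) + 13) - 894)**2 = ((-57/2 + 13) - 894)**2 = (-31/2 - 894)**2 = (-1819/2)**2 = 3308761/4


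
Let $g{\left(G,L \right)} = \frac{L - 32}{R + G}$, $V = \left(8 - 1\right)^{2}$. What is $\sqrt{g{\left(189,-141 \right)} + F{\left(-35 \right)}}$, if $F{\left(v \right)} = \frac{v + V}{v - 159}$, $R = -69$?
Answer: $\frac{i \sqrt{51277110}}{5820} \approx 1.2304 i$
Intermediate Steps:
$V = 49$ ($V = 7^{2} = 49$)
$g{\left(G,L \right)} = \frac{-32 + L}{-69 + G}$ ($g{\left(G,L \right)} = \frac{L - 32}{-69 + G} = \frac{-32 + L}{-69 + G}$)
$F{\left(v \right)} = \frac{49 + v}{-159 + v}$ ($F{\left(v \right)} = \frac{v + 49}{v - 159} = \frac{49 + v}{-159 + v}$)
$\sqrt{g{\left(189,-141 \right)} + F{\left(-35 \right)}} = \sqrt{\frac{-32 - 141}{-69 + 189} + \frac{49 - 35}{-159 - 35}} = \sqrt{\frac{1}{120} \left(-173\right) + \frac{1}{-194} \cdot 14} = \sqrt{\frac{1}{120} \left(-173\right) - \frac{7}{97}} = \sqrt{- \frac{173}{120} - \frac{7}{97}} = \sqrt{- \frac{17621}{11640}} = \frac{i \sqrt{51277110}}{5820}$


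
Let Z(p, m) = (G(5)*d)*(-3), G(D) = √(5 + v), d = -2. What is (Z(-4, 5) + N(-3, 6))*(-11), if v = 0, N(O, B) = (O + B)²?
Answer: -99 - 66*√5 ≈ -246.58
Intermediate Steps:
N(O, B) = (B + O)²
G(D) = √5 (G(D) = √(5 + 0) = √5)
Z(p, m) = 6*√5 (Z(p, m) = (√5*(-2))*(-3) = -2*√5*(-3) = 6*√5)
(Z(-4, 5) + N(-3, 6))*(-11) = (6*√5 + (6 - 3)²)*(-11) = (6*√5 + 3²)*(-11) = (6*√5 + 9)*(-11) = (9 + 6*√5)*(-11) = -99 - 66*√5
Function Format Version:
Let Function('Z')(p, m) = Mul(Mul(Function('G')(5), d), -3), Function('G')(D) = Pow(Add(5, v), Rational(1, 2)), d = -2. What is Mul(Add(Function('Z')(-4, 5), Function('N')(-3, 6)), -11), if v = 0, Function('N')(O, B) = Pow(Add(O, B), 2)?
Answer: Add(-99, Mul(-66, Pow(5, Rational(1, 2)))) ≈ -246.58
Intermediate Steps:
Function('N')(O, B) = Pow(Add(B, O), 2)
Function('G')(D) = Pow(5, Rational(1, 2)) (Function('G')(D) = Pow(Add(5, 0), Rational(1, 2)) = Pow(5, Rational(1, 2)))
Function('Z')(p, m) = Mul(6, Pow(5, Rational(1, 2))) (Function('Z')(p, m) = Mul(Mul(Pow(5, Rational(1, 2)), -2), -3) = Mul(Mul(-2, Pow(5, Rational(1, 2))), -3) = Mul(6, Pow(5, Rational(1, 2))))
Mul(Add(Function('Z')(-4, 5), Function('N')(-3, 6)), -11) = Mul(Add(Mul(6, Pow(5, Rational(1, 2))), Pow(Add(6, -3), 2)), -11) = Mul(Add(Mul(6, Pow(5, Rational(1, 2))), Pow(3, 2)), -11) = Mul(Add(Mul(6, Pow(5, Rational(1, 2))), 9), -11) = Mul(Add(9, Mul(6, Pow(5, Rational(1, 2)))), -11) = Add(-99, Mul(-66, Pow(5, Rational(1, 2))))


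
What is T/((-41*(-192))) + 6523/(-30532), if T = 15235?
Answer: 103451491/60086976 ≈ 1.7217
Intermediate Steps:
T/((-41*(-192))) + 6523/(-30532) = 15235/((-41*(-192))) + 6523/(-30532) = 15235/7872 + 6523*(-1/30532) = 15235*(1/7872) - 6523/30532 = 15235/7872 - 6523/30532 = 103451491/60086976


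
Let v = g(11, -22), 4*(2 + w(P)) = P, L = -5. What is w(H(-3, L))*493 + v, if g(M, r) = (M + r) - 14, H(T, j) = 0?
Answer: -1011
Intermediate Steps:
w(P) = -2 + P/4
g(M, r) = -14 + M + r
v = -25 (v = -14 + 11 - 22 = -25)
w(H(-3, L))*493 + v = (-2 + (¼)*0)*493 - 25 = (-2 + 0)*493 - 25 = -2*493 - 25 = -986 - 25 = -1011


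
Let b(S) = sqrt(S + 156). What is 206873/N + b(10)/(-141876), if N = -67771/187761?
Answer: -38842681353/67771 - sqrt(166)/141876 ≈ -5.7315e+5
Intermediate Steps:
N = -67771/187761 (N = -67771*1/187761 = -67771/187761 ≈ -0.36094)
b(S) = sqrt(156 + S)
206873/N + b(10)/(-141876) = 206873/(-67771/187761) + sqrt(156 + 10)/(-141876) = 206873*(-187761/67771) + sqrt(166)*(-1/141876) = -38842681353/67771 - sqrt(166)/141876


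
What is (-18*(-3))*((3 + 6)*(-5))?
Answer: -2430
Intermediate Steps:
(-18*(-3))*((3 + 6)*(-5)) = 54*(9*(-5)) = 54*(-45) = -2430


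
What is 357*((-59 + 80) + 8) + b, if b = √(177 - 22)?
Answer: 10353 + √155 ≈ 10365.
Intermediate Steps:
b = √155 ≈ 12.450
357*((-59 + 80) + 8) + b = 357*((-59 + 80) + 8) + √155 = 357*(21 + 8) + √155 = 357*29 + √155 = 10353 + √155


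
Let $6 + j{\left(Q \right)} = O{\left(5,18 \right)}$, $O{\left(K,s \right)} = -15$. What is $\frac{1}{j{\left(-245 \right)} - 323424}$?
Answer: $- \frac{1}{323445} \approx -3.0917 \cdot 10^{-6}$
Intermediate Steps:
$j{\left(Q \right)} = -21$ ($j{\left(Q \right)} = -6 - 15 = -21$)
$\frac{1}{j{\left(-245 \right)} - 323424} = \frac{1}{-21 - 323424} = \frac{1}{-323445} = - \frac{1}{323445}$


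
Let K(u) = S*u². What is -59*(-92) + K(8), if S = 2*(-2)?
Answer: 5172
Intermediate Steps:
S = -4
K(u) = -4*u²
-59*(-92) + K(8) = -59*(-92) - 4*8² = 5428 - 4*64 = 5428 - 256 = 5172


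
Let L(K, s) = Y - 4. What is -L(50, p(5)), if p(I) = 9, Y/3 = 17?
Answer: -47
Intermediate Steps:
Y = 51 (Y = 3*17 = 51)
L(K, s) = 47 (L(K, s) = 51 - 4 = 47)
-L(50, p(5)) = -1*47 = -47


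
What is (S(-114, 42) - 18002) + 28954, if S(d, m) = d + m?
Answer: 10880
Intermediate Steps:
(S(-114, 42) - 18002) + 28954 = ((-114 + 42) - 18002) + 28954 = (-72 - 18002) + 28954 = -18074 + 28954 = 10880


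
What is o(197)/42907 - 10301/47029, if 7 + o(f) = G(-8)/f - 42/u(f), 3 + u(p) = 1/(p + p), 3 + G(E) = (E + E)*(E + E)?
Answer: -102740132749249/469472349056071 ≈ -0.21884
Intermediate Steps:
G(E) = -3 + 4*E**2 (G(E) = -3 + (E + E)*(E + E) = -3 + (2*E)*(2*E) = -3 + 4*E**2)
u(p) = -3 + 1/(2*p) (u(p) = -3 + 1/(p + p) = -3 + 1/(2*p))
o(f) = -7 - 42/(-3 + 1/(2*f)) + 253/f (o(f) = -7 + ((-3 + 4*(-8)**2)/f - 42/(-3 + 1/(2*f))) = -7 + ((-3 + 4*64)/f - 42/(-3 + 1/(2*f))) = -7 + ((-3 + 256)/f - 42/(-3 + 1/(2*f))) = -7 + (253/f - 42/(-3 + 1/(2*f))) = -7 + (-42/(-3 + 1/(2*f)) + 253/f) = -7 - 42/(-3 + 1/(2*f)) + 253/f)
o(197)/42907 - 10301/47029 = ((-253 + 42*197**2 + 1525*197)/(197*(-1 + 6*197)))/42907 - 10301/47029 = ((-253 + 42*38809 + 300425)/(197*(-1 + 1182)))*(1/42907) - 10301*1/47029 = ((1/197)*(-253 + 1629978 + 300425)/1181)*(1/42907) - 10301/47029 = ((1/197)*(1/1181)*1930150)*(1/42907) - 10301/47029 = (1930150/232657)*(1/42907) - 10301/47029 = 1930150/9982613899 - 10301/47029 = -102740132749249/469472349056071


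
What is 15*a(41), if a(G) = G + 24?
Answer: 975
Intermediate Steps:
a(G) = 24 + G
15*a(41) = 15*(24 + 41) = 15*65 = 975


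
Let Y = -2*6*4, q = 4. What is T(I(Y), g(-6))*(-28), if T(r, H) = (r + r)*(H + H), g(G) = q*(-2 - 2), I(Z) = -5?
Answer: -8960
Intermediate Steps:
Y = -48 (Y = -12*4 = -48)
g(G) = -16 (g(G) = 4*(-2 - 2) = 4*(-4) = -16)
T(r, H) = 4*H*r (T(r, H) = (2*r)*(2*H) = 4*H*r)
T(I(Y), g(-6))*(-28) = (4*(-16)*(-5))*(-28) = 320*(-28) = -8960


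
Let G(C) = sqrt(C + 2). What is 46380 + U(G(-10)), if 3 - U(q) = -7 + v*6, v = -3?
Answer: 46408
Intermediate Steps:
G(C) = sqrt(2 + C)
U(q) = 28 (U(q) = 3 - (-7 - 3*6) = 3 - (-7 - 18) = 3 - 1*(-25) = 3 + 25 = 28)
46380 + U(G(-10)) = 46380 + 28 = 46408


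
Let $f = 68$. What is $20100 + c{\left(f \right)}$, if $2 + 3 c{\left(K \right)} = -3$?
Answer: $\frac{60295}{3} \approx 20098.0$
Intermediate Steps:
$c{\left(K \right)} = - \frac{5}{3}$ ($c{\left(K \right)} = - \frac{2}{3} + \frac{1}{3} \left(-3\right) = - \frac{2}{3} - 1 = - \frac{5}{3}$)
$20100 + c{\left(f \right)} = 20100 - \frac{5}{3} = \frac{60295}{3}$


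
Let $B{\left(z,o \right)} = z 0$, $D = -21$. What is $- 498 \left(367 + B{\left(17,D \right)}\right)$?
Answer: $-182766$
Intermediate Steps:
$B{\left(z,o \right)} = 0$
$- 498 \left(367 + B{\left(17,D \right)}\right) = - 498 \left(367 + 0\right) = \left(-498\right) 367 = -182766$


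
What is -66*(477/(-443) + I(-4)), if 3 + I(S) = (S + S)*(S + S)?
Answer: -1752036/443 ≈ -3954.9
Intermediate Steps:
I(S) = -3 + 4*S² (I(S) = -3 + (S + S)*(S + S) = -3 + (2*S)*(2*S) = -3 + 4*S²)
-66*(477/(-443) + I(-4)) = -66*(477/(-443) + (-3 + 4*(-4)²)) = -66*(477*(-1/443) + (-3 + 4*16)) = -66*(-477/443 + (-3 + 64)) = -66*(-477/443 + 61) = -66*26546/443 = -1752036/443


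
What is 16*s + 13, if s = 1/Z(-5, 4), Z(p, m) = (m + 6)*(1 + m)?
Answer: 333/25 ≈ 13.320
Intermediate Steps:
Z(p, m) = (1 + m)*(6 + m) (Z(p, m) = (6 + m)*(1 + m) = (1 + m)*(6 + m))
s = 1/50 (s = 1/(6 + 4² + 7*4) = 1/(6 + 16 + 28) = 1/50 ≈ 0.020000)
16*s + 13 = 16*(1/50) + 13 = 8/25 + 13 = 333/25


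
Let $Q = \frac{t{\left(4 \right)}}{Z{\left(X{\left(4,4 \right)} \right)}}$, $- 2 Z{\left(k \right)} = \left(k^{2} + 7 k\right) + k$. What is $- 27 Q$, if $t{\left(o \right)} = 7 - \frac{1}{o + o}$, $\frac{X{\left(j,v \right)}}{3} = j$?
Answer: $\frac{99}{64} \approx 1.5469$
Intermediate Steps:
$X{\left(j,v \right)} = 3 j$
$Z{\left(k \right)} = - 4 k - \frac{k^{2}}{2}$ ($Z{\left(k \right)} = - \frac{\left(k^{2} + 7 k\right) + k}{2} = - \frac{k^{2} + 8 k}{2} = - 4 k - \frac{k^{2}}{2}$)
$t{\left(o \right)} = 7 - \frac{1}{2 o}$
$Q = - \frac{11}{192}$ ($Q = \frac{7 - \frac{1}{2 \cdot 4}}{\left(- \frac{1}{2}\right) 3 \cdot 4 \left(8 + 3 \cdot 4\right)} = \frac{7 - \frac{1}{8}}{\left(- \frac{1}{2}\right) 12 \left(8 + 12\right)} = \frac{7 - \frac{1}{8}}{\left(- \frac{1}{2}\right) 12 \cdot 20} = \frac{55}{8 \left(-120\right)} = \frac{55}{8} \left(- \frac{1}{120}\right) = - \frac{11}{192} \approx -0.057292$)
$- 27 Q = \left(-27\right) \left(- \frac{11}{192}\right) = \frac{99}{64}$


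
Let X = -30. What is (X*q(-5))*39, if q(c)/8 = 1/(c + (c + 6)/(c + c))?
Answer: 31200/17 ≈ 1835.3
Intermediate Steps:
q(c) = 8/(c + (6 + c)/(2*c)) (q(c) = 8/(c + (c + 6)/(c + c)) = 8/(c + (6 + c)/((2*c))) = 8/(c + (6 + c)*(1/(2*c))) = 8/(c + (6 + c)/(2*c)))
(X*q(-5))*39 = -480*(-5)/(6 - 5 + 2*(-5)²)*39 = -480*(-5)/(6 - 5 + 2*25)*39 = -480*(-5)/(6 - 5 + 50)*39 = -480*(-5)/51*39 = -30*(-80/51)*39 = (800/17)*39 = 31200/17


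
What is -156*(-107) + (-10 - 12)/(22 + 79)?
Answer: 1685870/101 ≈ 16692.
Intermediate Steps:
-156*(-107) + (-10 - 12)/(22 + 79) = 16692 - 22/101 = 1685870/101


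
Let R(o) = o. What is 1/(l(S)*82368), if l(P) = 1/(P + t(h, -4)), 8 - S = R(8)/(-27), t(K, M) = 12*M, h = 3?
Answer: -67/138996 ≈ -0.00048203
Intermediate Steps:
S = 224/27 (S = 8 - 8/(-27) = 8 - 8*(-1)/27 = 8 - 1*(-8/27) = 8 + 8/27 = 224/27 ≈ 8.2963)
l(P) = 1/(-48 + P) (l(P) = 1/(P + 12*(-4)) = 1/(P - 48) = 1/(-48 + P))
1/(l(S)*82368) = 1/(1/(-48 + 224/27)*82368) = (1/82368)/1/(-1072/27) = (1/82368)/(-27/1072) = -1072/27*1/82368 = -67/138996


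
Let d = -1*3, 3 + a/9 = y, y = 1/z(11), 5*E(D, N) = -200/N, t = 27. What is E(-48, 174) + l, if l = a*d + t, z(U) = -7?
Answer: 67981/609 ≈ 111.63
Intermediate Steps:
E(D, N) = -40/N (E(D, N) = (-200/N)/5 = -40/N)
y = -⅐ (y = 1/(-7) = -⅐ ≈ -0.14286)
a = -198/7 (a = -27 + 9*(-⅐) = -27 - 9/7 = -198/7 ≈ -28.286)
d = -3
l = 783/7 (l = -198/7*(-3) + 27 = 594/7 + 27 = 783/7 ≈ 111.86)
E(-48, 174) + l = -40/174 + 783/7 = -40*1/174 + 783/7 = -20/87 + 783/7 = 67981/609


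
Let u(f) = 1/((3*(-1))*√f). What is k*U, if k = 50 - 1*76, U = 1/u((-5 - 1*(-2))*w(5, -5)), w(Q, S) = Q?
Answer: 78*I*√15 ≈ 302.09*I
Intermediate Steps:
u(f) = -1/(3*√f) (u(f) = 1/(-3*√f) = -1/(3*√f))
U = -3*I*√15 (U = 1/(-√5/(5*√(-5 - 1*(-2)))/3) = 1/(-√5/(5*√(-5 + 2))/3) = 1/(-(-I*√15/15)/3) = 1/(-(-1)*I*√15/45) = 1/(I*√15/45) = -3*I*√15 ≈ -11.619*I)
k = -26 (k = 50 - 76 = -26)
k*U = -(-78)*I*√15 = 78*I*√15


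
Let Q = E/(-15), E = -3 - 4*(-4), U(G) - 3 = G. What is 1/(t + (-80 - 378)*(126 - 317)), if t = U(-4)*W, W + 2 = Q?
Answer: 15/1312213 ≈ 1.1431e-5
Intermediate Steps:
U(G) = 3 + G
E = 13 (E = -3 + 16 = 13)
Q = -13/15 (Q = 13/(-15) = 13*(-1/15) = -13/15 ≈ -0.86667)
W = -43/15 (W = -2 - 13/15 = -43/15 ≈ -2.8667)
t = 43/15 (t = (3 - 4)*(-43/15) = -1*(-43/15) = 43/15 ≈ 2.8667)
1/(t + (-80 - 378)*(126 - 317)) = 1/(43/15 + (-80 - 378)*(126 - 317)) = 1/(43/15 - 458*(-191)) = 1/(43/15 + 87478) = 1/(1312213/15) = 15/1312213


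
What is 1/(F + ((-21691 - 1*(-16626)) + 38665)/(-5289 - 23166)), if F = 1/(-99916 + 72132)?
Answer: -7529464/8891151 ≈ -0.84685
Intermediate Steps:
F = -1/27784 (F = 1/(-27784) = -1/27784 ≈ -3.5992e-5)
1/(F + ((-21691 - 1*(-16626)) + 38665)/(-5289 - 23166)) = 1/(-1/27784 + ((-21691 - 1*(-16626)) + 38665)/(-5289 - 23166)) = 1/(-1/27784 + ((-21691 + 16626) + 38665)/(-28455)) = 1/(-1/27784 + (-5065 + 38665)*(-1/28455)) = 1/(-1/27784 + 33600*(-1/28455)) = 1/(-1/27784 - 320/271) = 1/(-8891151/7529464) = -7529464/8891151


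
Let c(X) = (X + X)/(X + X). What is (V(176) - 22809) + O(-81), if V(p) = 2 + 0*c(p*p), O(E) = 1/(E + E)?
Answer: -3694735/162 ≈ -22807.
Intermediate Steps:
O(E) = 1/(2*E)
c(X) = 1 (c(X) = (2*X)/((2*X)) = (2*X)*(1/(2*X)) = 1)
V(p) = 2 (V(p) = 2 + 0*1 = 2 + 0 = 2)
(V(176) - 22809) + O(-81) = (2 - 22809) + (1/2)/(-81) = -22807 + (1/2)*(-1/81) = -22807 - 1/162 = -3694735/162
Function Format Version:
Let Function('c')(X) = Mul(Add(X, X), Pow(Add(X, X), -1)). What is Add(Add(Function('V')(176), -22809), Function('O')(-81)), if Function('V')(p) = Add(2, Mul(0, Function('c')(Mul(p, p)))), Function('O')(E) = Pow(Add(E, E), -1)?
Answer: Rational(-3694735, 162) ≈ -22807.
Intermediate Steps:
Function('O')(E) = Mul(Rational(1, 2), Pow(E, -1)) (Function('O')(E) = Pow(Mul(2, E), -1) = Mul(Rational(1, 2), Pow(E, -1)))
Function('c')(X) = 1 (Function('c')(X) = Mul(Mul(2, X), Pow(Mul(2, X), -1)) = Mul(Mul(2, X), Mul(Rational(1, 2), Pow(X, -1))) = 1)
Function('V')(p) = 2 (Function('V')(p) = Add(2, Mul(0, 1)) = Add(2, 0) = 2)
Add(Add(Function('V')(176), -22809), Function('O')(-81)) = Add(Add(2, -22809), Mul(Rational(1, 2), Pow(-81, -1))) = Add(-22807, Mul(Rational(1, 2), Rational(-1, 81))) = Add(-22807, Rational(-1, 162)) = Rational(-3694735, 162)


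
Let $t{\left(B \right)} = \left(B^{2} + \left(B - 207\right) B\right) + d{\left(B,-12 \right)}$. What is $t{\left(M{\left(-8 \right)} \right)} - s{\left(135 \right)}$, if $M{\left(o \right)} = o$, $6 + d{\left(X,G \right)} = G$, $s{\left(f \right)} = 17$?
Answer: $1749$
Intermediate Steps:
$d{\left(X,G \right)} = -6 + G$
$t{\left(B \right)} = -18 + B^{2} + B \left(-207 + B\right)$ ($t{\left(B \right)} = \left(B^{2} + \left(B - 207\right) B\right) - 18 = \left(B^{2} + \left(-207 + B\right) B\right) - 18 = \left(B^{2} + B \left(-207 + B\right)\right) - 18 = -18 + B^{2} + B \left(-207 + B\right)$)
$t{\left(M{\left(-8 \right)} \right)} - s{\left(135 \right)} = \left(-18 - -1656 + 2 \left(-8\right)^{2}\right) - 17 = \left(-18 + 1656 + 2 \cdot 64\right) - 17 = \left(-18 + 1656 + 128\right) - 17 = 1766 - 17 = 1749$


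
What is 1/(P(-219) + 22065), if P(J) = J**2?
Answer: 1/70026 ≈ 1.4280e-5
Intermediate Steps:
1/(P(-219) + 22065) = 1/((-219)**2 + 22065) = 1/(47961 + 22065) = 1/70026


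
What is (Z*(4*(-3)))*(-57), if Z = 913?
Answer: 624492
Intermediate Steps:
(Z*(4*(-3)))*(-57) = (913*(4*(-3)))*(-57) = (913*(-12))*(-57) = -10956*(-57) = 624492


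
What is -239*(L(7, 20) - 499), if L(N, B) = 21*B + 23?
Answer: 13384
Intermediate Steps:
L(N, B) = 23 + 21*B
-239*(L(7, 20) - 499) = -239*((23 + 21*20) - 499) = -239*((23 + 420) - 499) = -239*(443 - 499) = -239*(-56) = 13384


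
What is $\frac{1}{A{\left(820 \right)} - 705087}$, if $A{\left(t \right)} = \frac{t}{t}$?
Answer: $- \frac{1}{705086} \approx -1.4183 \cdot 10^{-6}$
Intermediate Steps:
$A{\left(t \right)} = 1$
$\frac{1}{A{\left(820 \right)} - 705087} = \frac{1}{1 - 705087} = \frac{1}{-705086} = - \frac{1}{705086}$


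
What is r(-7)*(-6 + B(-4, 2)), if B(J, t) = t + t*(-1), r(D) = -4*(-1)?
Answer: -24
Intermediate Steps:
r(D) = 4
B(J, t) = 0 (B(J, t) = t - t = 0)
r(-7)*(-6 + B(-4, 2)) = 4*(-6 + 0) = 4*(-6) = -24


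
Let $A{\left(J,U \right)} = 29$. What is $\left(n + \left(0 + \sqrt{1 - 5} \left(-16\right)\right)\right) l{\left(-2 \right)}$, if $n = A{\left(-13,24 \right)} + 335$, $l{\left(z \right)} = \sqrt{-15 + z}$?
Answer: $\sqrt{17} \left(32 + 364 i\right) \approx 131.94 + 1500.8 i$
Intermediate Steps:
$n = 364$ ($n = 29 + 335 = 364$)
$\left(n + \left(0 + \sqrt{1 - 5} \left(-16\right)\right)\right) l{\left(-2 \right)} = \left(364 + \left(0 + \sqrt{1 - 5} \left(-16\right)\right)\right) \sqrt{-15 - 2} = \left(364 + \left(0 + \sqrt{-4} \left(-16\right)\right)\right) \sqrt{-17} = \left(364 + \left(0 + 2 i \left(-16\right)\right)\right) i \sqrt{17} = \left(364 + \left(0 - 32 i\right)\right) i \sqrt{17} = \left(364 - 32 i\right) i \sqrt{17} = i \sqrt{17} \left(364 - 32 i\right)$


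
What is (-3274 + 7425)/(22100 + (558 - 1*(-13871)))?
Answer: 4151/36529 ≈ 0.11364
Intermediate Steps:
(-3274 + 7425)/(22100 + (558 - 1*(-13871))) = 4151/(22100 + (558 + 13871)) = 4151/(22100 + 14429) = 4151/36529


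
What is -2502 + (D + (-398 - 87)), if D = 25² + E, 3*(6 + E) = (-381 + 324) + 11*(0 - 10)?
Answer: -7271/3 ≈ -2423.7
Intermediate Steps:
E = -185/3 (E = -6 + ((-381 + 324) + 11*(0 - 10))/3 = -6 + (-57 + 11*(-10))/3 = -6 + (-57 - 110)/3 = -6 + (⅓)*(-167) = -6 - 167/3 = -185/3 ≈ -61.667)
D = 1690/3 (D = 25² - 185/3 = 625 - 185/3 = 1690/3 ≈ 563.33)
-2502 + (D + (-398 - 87)) = -2502 + (1690/3 + (-398 - 87)) = -2502 + (1690/3 - 485) = -2502 + 235/3 = -7271/3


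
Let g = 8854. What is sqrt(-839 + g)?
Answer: sqrt(8015) ≈ 89.526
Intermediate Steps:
sqrt(-839 + g) = sqrt(-839 + 8854) = sqrt(8015)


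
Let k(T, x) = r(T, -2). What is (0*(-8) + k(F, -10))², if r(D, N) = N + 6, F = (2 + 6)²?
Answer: 16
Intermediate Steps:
F = 64 (F = 8² = 64)
r(D, N) = 6 + N
k(T, x) = 4 (k(T, x) = 6 - 2 = 4)
(0*(-8) + k(F, -10))² = (0*(-8) + 4)² = (0 + 4)² = 4² = 16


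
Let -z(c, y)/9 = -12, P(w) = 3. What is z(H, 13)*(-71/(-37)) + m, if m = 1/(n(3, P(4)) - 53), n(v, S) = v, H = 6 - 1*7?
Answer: 383363/1850 ≈ 207.22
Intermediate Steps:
H = -1 (H = 6 - 7 = -1)
z(c, y) = 108 (z(c, y) = -9*(-12) = 108)
m = -1/50 (m = 1/(3 - 53) = 1/(-50) = -1/50 ≈ -0.020000)
z(H, 13)*(-71/(-37)) + m = 108*(-71/(-37)) - 1/50 = 108*(-71*(-1/37)) - 1/50 = 108*(71/37) - 1/50 = 7668/37 - 1/50 = 383363/1850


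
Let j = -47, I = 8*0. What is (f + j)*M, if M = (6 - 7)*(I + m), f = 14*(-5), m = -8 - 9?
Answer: -1989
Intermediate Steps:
I = 0
m = -17
f = -70
M = 17 (M = (6 - 7)*(0 - 17) = -1*(-17) = 17)
(f + j)*M = (-70 - 47)*17 = -117*17 = -1989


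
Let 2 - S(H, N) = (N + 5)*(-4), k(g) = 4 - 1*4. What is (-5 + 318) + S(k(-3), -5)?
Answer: 315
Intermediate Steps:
k(g) = 0 (k(g) = 4 - 4 = 0)
S(H, N) = 22 + 4*N (S(H, N) = 2 - (N + 5)*(-4) = 2 - (5 + N)*(-4) = 2 - (-20 - 4*N) = 2 + (20 + 4*N) = 22 + 4*N)
(-5 + 318) + S(k(-3), -5) = (-5 + 318) + (22 + 4*(-5)) = 313 + (22 - 20) = 313 + 2 = 315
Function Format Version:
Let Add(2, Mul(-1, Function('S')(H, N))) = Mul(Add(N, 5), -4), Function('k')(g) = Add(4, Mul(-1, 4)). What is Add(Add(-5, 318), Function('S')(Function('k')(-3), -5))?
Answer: 315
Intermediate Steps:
Function('k')(g) = 0 (Function('k')(g) = Add(4, -4) = 0)
Function('S')(H, N) = Add(22, Mul(4, N)) (Function('S')(H, N) = Add(2, Mul(-1, Mul(Add(N, 5), -4))) = Add(2, Mul(-1, Mul(Add(5, N), -4))) = Add(2, Mul(-1, Add(-20, Mul(-4, N)))) = Add(2, Add(20, Mul(4, N))) = Add(22, Mul(4, N)))
Add(Add(-5, 318), Function('S')(Function('k')(-3), -5)) = Add(Add(-5, 318), Add(22, Mul(4, -5))) = Add(313, Add(22, -20)) = Add(313, 2) = 315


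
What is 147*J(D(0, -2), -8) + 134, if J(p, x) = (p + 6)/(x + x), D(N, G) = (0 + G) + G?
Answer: 925/8 ≈ 115.63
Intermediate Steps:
D(N, G) = 2*G (D(N, G) = G + G = 2*G)
J(p, x) = (6 + p)/(2*x) (J(p, x) = (6 + p)/((2*x)) = (6 + p)*(1/(2*x)) = (6 + p)/(2*x))
147*J(D(0, -2), -8) + 134 = 147*((½)*(6 + 2*(-2))/(-8)) + 134 = 147*((½)*(-⅛)*(6 - 4)) + 134 = 147*((½)*(-⅛)*2) + 134 = 147*(-⅛) + 134 = -147/8 + 134 = 925/8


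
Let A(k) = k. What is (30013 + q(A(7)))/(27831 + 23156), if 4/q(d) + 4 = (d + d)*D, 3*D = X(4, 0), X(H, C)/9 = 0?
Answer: 30012/50987 ≈ 0.58862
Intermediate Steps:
X(H, C) = 0 (X(H, C) = 9*0 = 0)
D = 0 (D = (⅓)*0 = 0)
q(d) = -1 (q(d) = 4/(-4 + (d + d)*0) = 4/(-4 + (2*d)*0) = 4/(-4 + 0) = 4/(-4) = 4*(-¼) = -1)
(30013 + q(A(7)))/(27831 + 23156) = (30013 - 1)/(27831 + 23156) = 30012/50987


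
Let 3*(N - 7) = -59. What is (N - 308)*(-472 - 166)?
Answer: 613756/3 ≈ 2.0459e+5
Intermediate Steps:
N = -38/3 (N = 7 + (⅓)*(-59) = 7 - 59/3 = -38/3 ≈ -12.667)
(N - 308)*(-472 - 166) = (-38/3 - 308)*(-472 - 166) = -962/3*(-638) = 613756/3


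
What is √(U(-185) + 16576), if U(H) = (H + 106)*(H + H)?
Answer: √45806 ≈ 214.02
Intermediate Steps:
U(H) = 2*H*(106 + H) (U(H) = (106 + H)*(2*H) = 2*H*(106 + H))
√(U(-185) + 16576) = √(2*(-185)*(106 - 185) + 16576) = √(2*(-185)*(-79) + 16576) = √(29230 + 16576) = √45806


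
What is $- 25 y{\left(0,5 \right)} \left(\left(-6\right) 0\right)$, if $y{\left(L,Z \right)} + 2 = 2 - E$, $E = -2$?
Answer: $0$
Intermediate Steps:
$y{\left(L,Z \right)} = 2$ ($y{\left(L,Z \right)} = -2 + \left(2 - -2\right) = -2 + \left(2 + 2\right) = -2 + 4 = 2$)
$- 25 y{\left(0,5 \right)} \left(\left(-6\right) 0\right) = \left(-25\right) 2 \left(\left(-6\right) 0\right) = \left(-50\right) 0 = 0$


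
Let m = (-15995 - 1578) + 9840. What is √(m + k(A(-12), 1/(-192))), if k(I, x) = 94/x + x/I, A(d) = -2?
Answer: I*√59399418/48 ≈ 160.56*I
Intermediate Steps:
m = -7733 (m = -17573 + 9840 = -7733)
√(m + k(A(-12), 1/(-192))) = √(-7733 + (94/(1/(-192)) + 1/(-192*(-2)))) = √(-7733 + (94/(-1/192) - 1/192*(-½))) = √(-7733 + (94*(-192) + 1/384)) = √(-7733 + (-18048 + 1/384)) = √(-7733 - 6930431/384) = √(-9899903/384) = I*√59399418/48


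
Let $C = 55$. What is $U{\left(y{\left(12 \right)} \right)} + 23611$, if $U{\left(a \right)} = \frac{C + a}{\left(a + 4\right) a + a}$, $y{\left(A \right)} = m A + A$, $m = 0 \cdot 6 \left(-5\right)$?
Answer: $\frac{4816711}{204} \approx 23611.0$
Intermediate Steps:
$m = 0$ ($m = 0 \left(-5\right) = 0$)
$y{\left(A \right)} = A$ ($y{\left(A \right)} = 0 A + A = 0 + A = A$)
$U{\left(a \right)} = \frac{55 + a}{a + a \left(4 + a\right)}$ ($U{\left(a \right)} = \frac{55 + a}{\left(a + 4\right) a + a} = \frac{55 + a}{\left(4 + a\right) a + a} = \frac{55 + a}{a \left(4 + a\right) + a} = \frac{55 + a}{a + a \left(4 + a\right)}$)
$U{\left(y{\left(12 \right)} \right)} + 23611 = \frac{55 + 12}{12 \left(5 + 12\right)} + 23611 = \frac{1}{12} \cdot \frac{1}{17} \cdot 67 + 23611 = \frac{67}{204} + 23611 = \frac{4816711}{204}$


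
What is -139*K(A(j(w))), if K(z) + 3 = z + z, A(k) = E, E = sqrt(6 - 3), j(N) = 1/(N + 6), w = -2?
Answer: 417 - 278*sqrt(3) ≈ -64.510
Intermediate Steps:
j(N) = 1/(6 + N)
E = sqrt(3) ≈ 1.7320
A(k) = sqrt(3)
K(z) = -3 + 2*z (K(z) = -3 + (z + z) = -3 + 2*z)
-139*K(A(j(w))) = -139*(-3 + 2*sqrt(3)) = 417 - 278*sqrt(3)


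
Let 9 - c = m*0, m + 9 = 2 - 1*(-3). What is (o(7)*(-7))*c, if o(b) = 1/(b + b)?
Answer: -9/2 ≈ -4.5000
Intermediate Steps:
m = -4 (m = -9 + (2 - 1*(-3)) = -9 + (2 + 3) = -9 + 5 = -4)
c = 9 (c = 9 - (-4)*0 = 9 - 1*0 = 9 + 0 = 9)
o(b) = 1/(2*b)
(o(7)*(-7))*c = (((1/2)/7)*(-7))*9 = (((1/2)*(1/7))*(-7))*9 = ((1/14)*(-7))*9 = -1/2*9 = -9/2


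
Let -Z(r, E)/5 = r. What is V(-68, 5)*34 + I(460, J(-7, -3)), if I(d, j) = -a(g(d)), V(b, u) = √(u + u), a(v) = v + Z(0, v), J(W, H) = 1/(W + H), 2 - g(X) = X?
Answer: 458 + 34*√10 ≈ 565.52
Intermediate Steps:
g(X) = 2 - X
Z(r, E) = -5*r
J(W, H) = 1/(H + W)
a(v) = v (a(v) = v - 5*0 = v + 0 = v)
V(b, u) = √2*√u (V(b, u) = √(2*u) = √2*√u)
I(d, j) = -2 + d (I(d, j) = -(2 - d) = -2 + d)
V(-68, 5)*34 + I(460, J(-7, -3)) = (√2*√5)*34 + (-2 + 460) = √10*34 + 458 = 34*√10 + 458 = 458 + 34*√10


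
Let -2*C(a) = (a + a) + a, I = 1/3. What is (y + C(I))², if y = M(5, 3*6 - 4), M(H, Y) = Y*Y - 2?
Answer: 149769/4 ≈ 37442.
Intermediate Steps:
I = ⅓ ≈ 0.33333
C(a) = -3*a/2 (C(a) = -((a + a) + a)/2 = -(2*a + a)/2 = -3*a/2)
M(H, Y) = -2 + Y² (M(H, Y) = Y² - 2 = -2 + Y²)
y = 194 (y = -2 + (3*6 - 4)² = -2 + (18 - 4)² = -2 + 14² = -2 + 196 = 194)
(y + C(I))² = (194 - 3/2*⅓)² = (194 - ½)² = (387/2)² = 149769/4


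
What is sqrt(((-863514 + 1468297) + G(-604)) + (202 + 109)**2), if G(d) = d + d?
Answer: 2*sqrt(175074) ≈ 836.84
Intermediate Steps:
G(d) = 2*d
sqrt(((-863514 + 1468297) + G(-604)) + (202 + 109)**2) = sqrt(((-863514 + 1468297) + 2*(-604)) + (202 + 109)**2) = sqrt((604783 - 1208) + 311**2) = sqrt(603575 + 96721) = sqrt(700296) = 2*sqrt(175074)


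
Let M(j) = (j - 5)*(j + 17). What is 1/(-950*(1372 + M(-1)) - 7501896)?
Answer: -1/8714096 ≈ -1.1476e-7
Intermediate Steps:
M(j) = (-5 + j)*(17 + j)
1/(-950*(1372 + M(-1)) - 7501896) = 1/(-950*(1372 + (-85 + (-1)² + 12*(-1))) - 7501896) = 1/(-950*(1372 + (-85 + 1 - 12)) - 7501896) = 1/(-950*(1372 - 96) - 7501896) = 1/(-950*1276 - 7501896) = 1/(-1212200 - 7501896) = 1/(-8714096) = -1/8714096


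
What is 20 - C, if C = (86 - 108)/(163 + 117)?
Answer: 2811/140 ≈ 20.079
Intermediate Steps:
C = -11/140 (C = -22/280 = -22*1/280 = -11/140 ≈ -0.078571)
20 - C = 20 - 1*(-11/140) = 20 + 11/140 = 2811/140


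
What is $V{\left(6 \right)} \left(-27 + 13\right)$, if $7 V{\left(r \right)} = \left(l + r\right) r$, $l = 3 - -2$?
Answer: $-132$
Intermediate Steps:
$l = 5$ ($l = 3 + 2 = 5$)
$V{\left(r \right)} = \frac{r \left(5 + r\right)}{7}$ ($V{\left(r \right)} = \frac{\left(5 + r\right) r}{7} = \frac{r \left(5 + r\right)}{7}$)
$V{\left(6 \right)} \left(-27 + 13\right) = \frac{1}{7} \cdot 6 \left(5 + 6\right) \left(-27 + 13\right) = \frac{1}{7} \cdot 6 \cdot 11 \left(-14\right) = \frac{66}{7} \left(-14\right) = -132$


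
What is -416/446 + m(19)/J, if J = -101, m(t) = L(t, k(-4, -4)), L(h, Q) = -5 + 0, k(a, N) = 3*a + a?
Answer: -19893/22523 ≈ -0.88323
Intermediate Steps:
k(a, N) = 4*a
L(h, Q) = -5
m(t) = -5
-416/446 + m(19)/J = -416/446 - 5/(-101) = -416*1/446 - 5*(-1/101) = -208/223 + 5/101 = -19893/22523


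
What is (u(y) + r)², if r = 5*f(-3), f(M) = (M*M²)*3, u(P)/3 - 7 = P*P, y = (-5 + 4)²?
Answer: 145161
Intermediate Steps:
y = 1 (y = (-1)² = 1)
u(P) = 21 + 3*P² (u(P) = 21 + 3*(P*P) = 21 + 3*P²)
f(M) = 3*M³ (f(M) = M³*3 = 3*M³)
r = -405 (r = 5*(3*(-3)³) = 5*(3*(-27)) = 5*(-81) = -405)
(u(y) + r)² = ((21 + 3*1²) - 405)² = ((21 + 3*1) - 405)² = ((21 + 3) - 405)² = (24 - 405)² = (-381)² = 145161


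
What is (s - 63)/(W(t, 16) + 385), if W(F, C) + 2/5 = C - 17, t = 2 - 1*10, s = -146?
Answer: -1045/1918 ≈ -0.54484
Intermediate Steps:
t = -8 (t = 2 - 10 = -8)
W(F, C) = -87/5 + C (W(F, C) = -⅖ + (C - 17) = -⅖ + (-17 + C) = -87/5 + C)
(s - 63)/(W(t, 16) + 385) = (-146 - 63)/((-87/5 + 16) + 385) = -209/(-7/5 + 385) = -209/1918/5 = -209*5/1918 = -1045/1918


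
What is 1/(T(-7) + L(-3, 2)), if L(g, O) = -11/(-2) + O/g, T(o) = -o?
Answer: 6/71 ≈ 0.084507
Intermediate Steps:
L(g, O) = 11/2 + O/g (L(g, O) = -11*(-½) + O/g = 11/2 + O/g)
1/(T(-7) + L(-3, 2)) = 1/(-1*(-7) + (11/2 + 2/(-3))) = 1/(7 + (11/2 + 2*(-⅓))) = 1/(7 + (11/2 - ⅔)) = 1/(7 + 29/6) = 1/(71/6) = 6/71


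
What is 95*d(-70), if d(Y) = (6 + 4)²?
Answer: 9500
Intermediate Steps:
d(Y) = 100 (d(Y) = 10² = 100)
95*d(-70) = 95*100 = 9500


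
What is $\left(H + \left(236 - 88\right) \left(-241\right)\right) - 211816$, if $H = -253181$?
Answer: $-500665$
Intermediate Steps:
$\left(H + \left(236 - 88\right) \left(-241\right)\right) - 211816 = \left(-253181 + \left(236 - 88\right) \left(-241\right)\right) - 211816 = \left(-253181 + 148 \left(-241\right)\right) - 211816 = \left(-253181 - 35668\right) - 211816 = -288849 - 211816 = -500665$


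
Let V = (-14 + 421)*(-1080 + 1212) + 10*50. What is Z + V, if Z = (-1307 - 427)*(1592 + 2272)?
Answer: -6645952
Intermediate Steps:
V = 54224 (V = 407*132 + 500 = 53724 + 500 = 54224)
Z = -6700176 (Z = -1734*3864 = -6700176)
Z + V = -6700176 + 54224 = -6645952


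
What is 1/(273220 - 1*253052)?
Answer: 1/20168 ≈ 4.9583e-5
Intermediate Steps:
1/(273220 - 1*253052) = 1/(273220 - 253052) = 1/20168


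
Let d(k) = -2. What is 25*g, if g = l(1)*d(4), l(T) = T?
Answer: -50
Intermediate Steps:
g = -2 (g = 1*(-2) = -2)
25*g = 25*(-2) = -50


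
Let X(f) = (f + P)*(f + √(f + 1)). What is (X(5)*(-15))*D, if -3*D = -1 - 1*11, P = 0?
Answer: -1500 - 300*√6 ≈ -2234.8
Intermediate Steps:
D = 4 (D = -(-1 - 1*11)/3 = -(-1 - 11)/3 = -⅓*(-12) = 4)
X(f) = f*(f + √(1 + f)) (X(f) = (f + 0)*(f + √(f + 1)) = f*(f + √(1 + f)))
(X(5)*(-15))*D = ((5*(5 + √(1 + 5)))*(-15))*4 = ((5*(5 + √6))*(-15))*4 = ((25 + 5*√6)*(-15))*4 = (-375 - 75*√6)*4 = -1500 - 300*√6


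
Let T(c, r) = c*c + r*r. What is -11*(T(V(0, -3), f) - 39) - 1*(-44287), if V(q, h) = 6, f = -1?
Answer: 44309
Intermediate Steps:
T(c, r) = c² + r²
-11*(T(V(0, -3), f) - 39) - 1*(-44287) = -11*((6² + (-1)²) - 39) - 1*(-44287) = -11*((36 + 1) - 39) + 44287 = -11*(37 - 39) + 44287 = -11*(-2) + 44287 = 22 + 44287 = 44309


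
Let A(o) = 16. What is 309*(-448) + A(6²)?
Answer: -138416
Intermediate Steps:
309*(-448) + A(6²) = 309*(-448) + 16 = -138432 + 16 = -138416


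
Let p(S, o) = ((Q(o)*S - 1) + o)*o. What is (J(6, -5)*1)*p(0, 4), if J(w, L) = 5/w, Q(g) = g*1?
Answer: 10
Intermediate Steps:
Q(g) = g
p(S, o) = o*(-1 + o + S*o) (p(S, o) = ((o*S - 1) + o)*o = ((S*o - 1) + o)*o = ((-1 + S*o) + o)*o = (-1 + o + S*o)*o = o*(-1 + o + S*o))
(J(6, -5)*1)*p(0, 4) = ((5/6)*1)*(4*(-1 + 4 + 0*4)) = ((5*(⅙))*1)*(4*(-1 + 4 + 0)) = ((⅚)*1)*(4*3) = (⅚)*12 = 10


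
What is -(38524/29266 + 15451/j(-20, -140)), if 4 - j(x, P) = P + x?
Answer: -229253451/2399812 ≈ -95.530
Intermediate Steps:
j(x, P) = 4 - P - x (j(x, P) = 4 - (P + x) = 4 + (-P - x) = 4 - P - x)
-(38524/29266 + 15451/j(-20, -140)) = -(38524/29266 + 15451/(4 - 1*(-140) - 1*(-20))) = -(38524*(1/29266) + 15451/(4 + 140 + 20)) = -(19262/14633 + 15451/164) = -1*229253451/2399812 = -229253451/2399812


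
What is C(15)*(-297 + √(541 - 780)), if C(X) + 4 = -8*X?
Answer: 36828 - 124*I*√239 ≈ 36828.0 - 1917.0*I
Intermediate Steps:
C(X) = -4 - 8*X
C(15)*(-297 + √(541 - 780)) = (-4 - 8*15)*(-297 + √(541 - 780)) = (-4 - 120)*(-297 + √(-239)) = -124*(-297 + I*√239) = 36828 - 124*I*√239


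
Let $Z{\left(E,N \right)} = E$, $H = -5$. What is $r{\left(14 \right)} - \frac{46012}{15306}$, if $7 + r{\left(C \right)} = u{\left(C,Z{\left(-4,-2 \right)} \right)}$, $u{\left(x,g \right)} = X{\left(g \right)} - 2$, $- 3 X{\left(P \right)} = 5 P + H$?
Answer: $- \frac{28108}{7653} \approx -3.6728$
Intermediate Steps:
$X{\left(P \right)} = \frac{5}{3} - \frac{5 P}{3}$ ($X{\left(P \right)} = - \frac{5 P - 5}{3} = - \frac{-5 + 5 P}{3} = \frac{5}{3} - \frac{5 P}{3}$)
$u{\left(x,g \right)} = - \frac{1}{3} - \frac{5 g}{3}$ ($u{\left(x,g \right)} = \left(\frac{5}{3} - \frac{5 g}{3}\right) - 2 = - \frac{1}{3} - \frac{5 g}{3}$)
$r{\left(C \right)} = - \frac{2}{3}$ ($r{\left(C \right)} = -7 - - \frac{19}{3} = -7 + \left(- \frac{1}{3} + \frac{20}{3}\right) = -7 + \frac{19}{3} = - \frac{2}{3}$)
$r{\left(14 \right)} - \frac{46012}{15306} = - \frac{2}{3} - \frac{46012}{15306} = - \frac{2}{3} - \frac{23006}{7653} = - \frac{28108}{7653}$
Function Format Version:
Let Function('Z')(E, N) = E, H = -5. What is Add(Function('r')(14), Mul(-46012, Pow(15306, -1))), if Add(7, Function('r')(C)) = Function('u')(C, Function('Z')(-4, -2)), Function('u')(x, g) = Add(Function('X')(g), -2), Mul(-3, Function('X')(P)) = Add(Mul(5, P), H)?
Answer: Rational(-28108, 7653) ≈ -3.6728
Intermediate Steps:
Function('X')(P) = Add(Rational(5, 3), Mul(Rational(-5, 3), P)) (Function('X')(P) = Mul(Rational(-1, 3), Add(Mul(5, P), -5)) = Mul(Rational(-1, 3), Add(-5, Mul(5, P))) = Add(Rational(5, 3), Mul(Rational(-5, 3), P)))
Function('u')(x, g) = Add(Rational(-1, 3), Mul(Rational(-5, 3), g)) (Function('u')(x, g) = Add(Add(Rational(5, 3), Mul(Rational(-5, 3), g)), -2) = Add(Rational(-1, 3), Mul(Rational(-5, 3), g)))
Function('r')(C) = Rational(-2, 3) (Function('r')(C) = Add(-7, Add(Rational(-1, 3), Mul(Rational(-5, 3), -4))) = Add(-7, Add(Rational(-1, 3), Rational(20, 3))) = Add(-7, Rational(19, 3)) = Rational(-2, 3))
Add(Function('r')(14), Mul(-46012, Pow(15306, -1))) = Add(Rational(-2, 3), Mul(-46012, Pow(15306, -1))) = Add(Rational(-2, 3), Mul(-46012, Rational(1, 15306))) = Add(Rational(-2, 3), Rational(-23006, 7653)) = Rational(-28108, 7653)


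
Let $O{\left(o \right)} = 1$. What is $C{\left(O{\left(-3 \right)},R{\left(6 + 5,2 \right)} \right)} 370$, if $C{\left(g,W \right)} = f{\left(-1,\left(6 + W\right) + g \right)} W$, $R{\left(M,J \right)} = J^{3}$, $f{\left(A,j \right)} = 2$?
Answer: $5920$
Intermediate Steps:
$C{\left(g,W \right)} = 2 W$
$C{\left(O{\left(-3 \right)},R{\left(6 + 5,2 \right)} \right)} 370 = 2 \cdot 2^{3} \cdot 370 = 2 \cdot 8 \cdot 370 = 16 \cdot 370 = 5920$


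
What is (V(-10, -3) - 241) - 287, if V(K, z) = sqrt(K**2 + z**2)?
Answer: -528 + sqrt(109) ≈ -517.56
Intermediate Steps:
(V(-10, -3) - 241) - 287 = (sqrt((-10)**2 + (-3)**2) - 241) - 287 = (sqrt(100 + 9) - 241) - 287 = (sqrt(109) - 241) - 287 = (-241 + sqrt(109)) - 287 = -528 + sqrt(109)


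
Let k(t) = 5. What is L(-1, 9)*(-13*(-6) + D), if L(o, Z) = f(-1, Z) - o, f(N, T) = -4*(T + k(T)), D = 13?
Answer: -5005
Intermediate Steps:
f(N, T) = -20 - 4*T (f(N, T) = -4*(T + 5) = -4*(5 + T) = -20 - 4*T)
L(o, Z) = -20 - o - 4*Z (L(o, Z) = (-20 - 4*Z) - o = -20 - o - 4*Z)
L(-1, 9)*(-13*(-6) + D) = (-20 - 1*(-1) - 4*9)*(-13*(-6) + 13) = (-20 + 1 - 36)*(78 + 13) = -55*91 = -5005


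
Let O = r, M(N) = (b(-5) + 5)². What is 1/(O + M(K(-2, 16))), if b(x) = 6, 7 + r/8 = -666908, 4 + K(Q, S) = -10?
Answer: -1/5335199 ≈ -1.8743e-7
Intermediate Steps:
K(Q, S) = -14 (K(Q, S) = -4 - 10 = -14)
r = -5335320 (r = -56 + 8*(-666908) = -56 - 5335264 = -5335320)
M(N) = 121 (M(N) = (6 + 5)² = 11² = 121)
O = -5335320
1/(O + M(K(-2, 16))) = 1/(-5335320 + 121) = 1/(-5335199) = -1/5335199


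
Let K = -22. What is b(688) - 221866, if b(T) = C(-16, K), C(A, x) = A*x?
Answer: -221514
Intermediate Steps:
b(T) = 352 (b(T) = -16*(-22) = 352)
b(688) - 221866 = 352 - 221866 = -221514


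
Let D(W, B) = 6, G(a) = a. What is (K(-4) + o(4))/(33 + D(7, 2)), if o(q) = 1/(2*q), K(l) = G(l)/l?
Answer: 3/104 ≈ 0.028846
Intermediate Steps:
K(l) = 1 (K(l) = l/l = 1)
o(q) = 1/(2*q) (o(q) = 1*(1/(2*q)) = 1/(2*q))
(K(-4) + o(4))/(33 + D(7, 2)) = (1 + (½)/4)/(33 + 6) = (1 + (½)*(¼))/39 = (1 + ⅛)/39 = (1/39)*(9/8) = 3/104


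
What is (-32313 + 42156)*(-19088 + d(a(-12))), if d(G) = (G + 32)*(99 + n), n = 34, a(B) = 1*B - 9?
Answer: -173482875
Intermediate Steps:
a(B) = -9 + B (a(B) = B - 9 = -9 + B)
d(G) = 4256 + 133*G (d(G) = (G + 32)*(99 + 34) = (32 + G)*133 = 4256 + 133*G)
(-32313 + 42156)*(-19088 + d(a(-12))) = (-32313 + 42156)*(-19088 + (4256 + 133*(-9 - 12))) = 9843*(-19088 + (4256 + 133*(-21))) = 9843*(-19088 + (4256 - 2793)) = 9843*(-19088 + 1463) = 9843*(-17625) = -173482875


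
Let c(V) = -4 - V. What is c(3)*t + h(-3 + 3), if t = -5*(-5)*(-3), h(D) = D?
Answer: 525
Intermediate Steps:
t = -75 (t = 25*(-3) = -75)
c(3)*t + h(-3 + 3) = (-4 - 1*3)*(-75) + (-3 + 3) = (-4 - 3)*(-75) + 0 = -7*(-75) + 0 = 525 + 0 = 525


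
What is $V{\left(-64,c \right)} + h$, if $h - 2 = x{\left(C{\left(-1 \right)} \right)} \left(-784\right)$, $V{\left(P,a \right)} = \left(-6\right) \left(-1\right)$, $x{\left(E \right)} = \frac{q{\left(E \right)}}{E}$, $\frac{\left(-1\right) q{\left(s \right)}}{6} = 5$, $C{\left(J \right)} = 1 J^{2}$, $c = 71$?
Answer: $23528$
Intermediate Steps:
$C{\left(J \right)} = J^{2}$
$q{\left(s \right)} = -30$ ($q{\left(s \right)} = \left(-6\right) 5 = -30$)
$x{\left(E \right)} = - \frac{30}{E}$
$V{\left(P,a \right)} = 6$
$h = 23522$ ($h = 2 + - \frac{30}{\left(-1\right)^{2}} \left(-784\right) = 2 + - \frac{30}{1} \left(-784\right) = 2 + \left(-30\right) 1 \left(-784\right) = 2 - -23520 = 2 + 23520 = 23522$)
$V{\left(-64,c \right)} + h = 6 + 23522 = 23528$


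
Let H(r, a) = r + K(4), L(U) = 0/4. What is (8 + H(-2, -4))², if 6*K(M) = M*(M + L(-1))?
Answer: 676/9 ≈ 75.111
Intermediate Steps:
L(U) = 0 (L(U) = 0*(¼) = 0)
K(M) = M²/6 (K(M) = (M*(M + 0))/6 = (M*M)/6 = M²/6)
H(r, a) = 8/3 + r (H(r, a) = r + (⅙)*4² = r + (⅙)*16 = r + 8/3 = 8/3 + r)
(8 + H(-2, -4))² = (8 + (8/3 - 2))² = (8 + ⅔)² = (26/3)² = 676/9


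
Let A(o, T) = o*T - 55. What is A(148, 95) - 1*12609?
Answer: 1396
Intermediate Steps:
A(o, T) = -55 + T*o (A(o, T) = T*o - 55 = -55 + T*o)
A(148, 95) - 1*12609 = (-55 + 95*148) - 1*12609 = (-55 + 14060) - 12609 = 14005 - 12609 = 1396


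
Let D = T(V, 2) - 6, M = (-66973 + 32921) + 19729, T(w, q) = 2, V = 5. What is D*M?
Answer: 57292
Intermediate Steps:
M = -14323 (M = -34052 + 19729 = -14323)
D = -4 (D = 2 - 6 = -4)
D*M = -4*(-14323) = 57292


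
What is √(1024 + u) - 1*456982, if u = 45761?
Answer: -456982 + √46785 ≈ -4.5677e+5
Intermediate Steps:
√(1024 + u) - 1*456982 = √(1024 + 45761) - 1*456982 = √46785 - 456982 = -456982 + √46785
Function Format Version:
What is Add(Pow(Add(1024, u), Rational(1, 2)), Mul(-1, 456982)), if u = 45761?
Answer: Add(-456982, Pow(46785, Rational(1, 2))) ≈ -4.5677e+5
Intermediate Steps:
Add(Pow(Add(1024, u), Rational(1, 2)), Mul(-1, 456982)) = Add(Pow(Add(1024, 45761), Rational(1, 2)), Mul(-1, 456982)) = Add(Pow(46785, Rational(1, 2)), -456982) = Add(-456982, Pow(46785, Rational(1, 2)))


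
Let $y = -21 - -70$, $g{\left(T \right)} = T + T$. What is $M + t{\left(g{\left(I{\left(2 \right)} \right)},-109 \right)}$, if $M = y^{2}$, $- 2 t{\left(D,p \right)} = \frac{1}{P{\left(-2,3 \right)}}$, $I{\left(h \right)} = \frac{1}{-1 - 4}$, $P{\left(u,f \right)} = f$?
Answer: $\frac{14405}{6} \approx 2400.8$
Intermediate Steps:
$I{\left(h \right)} = - \frac{1}{5}$ ($I{\left(h \right)} = \frac{1}{-5} = - \frac{1}{5}$)
$g{\left(T \right)} = 2 T$
$t{\left(D,p \right)} = - \frac{1}{6}$ ($t{\left(D,p \right)} = - \frac{1}{2 \cdot 3} = \left(- \frac{1}{2}\right) \frac{1}{3} = - \frac{1}{6}$)
$y = 49$ ($y = -21 + 70 = 49$)
$M = 2401$ ($M = 49^{2} = 2401$)
$M + t{\left(g{\left(I{\left(2 \right)} \right)},-109 \right)} = 2401 - \frac{1}{6} = \frac{14405}{6}$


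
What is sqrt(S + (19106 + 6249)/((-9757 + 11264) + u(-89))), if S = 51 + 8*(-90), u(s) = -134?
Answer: I*sqrt(1226338886)/1373 ≈ 25.506*I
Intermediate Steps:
S = -669 (S = 51 - 720 = -669)
sqrt(S + (19106 + 6249)/((-9757 + 11264) + u(-89))) = sqrt(-669 + (19106 + 6249)/((-9757 + 11264) - 134)) = sqrt(-669 + 25355/(1507 - 134)) = sqrt(-669 + 25355/1373) = sqrt(-893182/1373) = I*sqrt(1226338886)/1373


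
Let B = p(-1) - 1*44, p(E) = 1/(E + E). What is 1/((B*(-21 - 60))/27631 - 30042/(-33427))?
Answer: 1847242874/1901156247 ≈ 0.97164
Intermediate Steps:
p(E) = 1/(2*E)
B = -89/2 (B = (1/2)/(-1) - 1*44 = (1/2)*(-1) - 44 = -1/2 - 44 = -89/2 ≈ -44.500)
1/((B*(-21 - 60))/27631 - 30042/(-33427)) = 1/(-89*(-21 - 60)/2/27631 - 30042/(-33427)) = 1/(-89/2*(-81)*(1/27631) - 30042*(-1/33427)) = 1/((7209/2)*(1/27631) + 30042/33427) = 1/(7209/55262 + 30042/33427) = 1/(1901156247/1847242874) = 1847242874/1901156247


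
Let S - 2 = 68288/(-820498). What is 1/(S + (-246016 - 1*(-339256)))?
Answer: 410249/38252403114 ≈ 1.0725e-5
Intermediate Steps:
S = 786354/410249 (S = 2 + 68288/(-820498) = 2 + 68288*(-1/820498) = 2 - 34144/410249 = 786354/410249 ≈ 1.9168)
1/(S + (-246016 - 1*(-339256))) = 1/(786354/410249 + (-246016 - 1*(-339256))) = 1/(786354/410249 + (-246016 + 339256)) = 1/(786354/410249 + 93240) = 1/(38252403114/410249) = 410249/38252403114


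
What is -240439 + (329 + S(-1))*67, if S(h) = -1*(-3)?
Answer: -218195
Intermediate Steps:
S(h) = 3
-240439 + (329 + S(-1))*67 = -240439 + (329 + 3)*67 = -240439 + 332*67 = -240439 + 22244 = -218195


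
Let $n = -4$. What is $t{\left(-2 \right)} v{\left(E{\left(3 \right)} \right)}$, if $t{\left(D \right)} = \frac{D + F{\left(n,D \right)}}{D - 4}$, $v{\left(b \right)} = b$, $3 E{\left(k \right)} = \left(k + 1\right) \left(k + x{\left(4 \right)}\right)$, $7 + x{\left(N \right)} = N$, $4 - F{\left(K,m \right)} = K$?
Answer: $0$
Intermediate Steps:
$F{\left(K,m \right)} = 4 - K$
$x{\left(N \right)} = -7 + N$
$E{\left(k \right)} = \frac{\left(1 + k\right) \left(-3 + k\right)}{3}$ ($E{\left(k \right)} = \frac{\left(k + 1\right) \left(k + \left(-7 + 4\right)\right)}{3} = \frac{\left(1 + k\right) \left(k - 3\right)}{3} = \frac{\left(1 + k\right) \left(-3 + k\right)}{3}$)
$t{\left(D \right)} = \frac{8 + D}{-4 + D}$ ($t{\left(D \right)} = \frac{D + \left(4 - -4\right)}{D - 4} = \frac{D + \left(4 + 4\right)}{-4 + D} = \frac{D + 8}{-4 + D} = \frac{8 + D}{-4 + D}$)
$t{\left(-2 \right)} v{\left(E{\left(3 \right)} \right)} = \frac{8 - 2}{-4 - 2} \left(-1 - 2 + \frac{3^{2}}{3}\right) = \frac{1}{-6} \cdot 6 \left(-1 - 2 + \frac{1}{3} \cdot 9\right) = \left(- \frac{1}{6}\right) 6 \left(-1 - 2 + 3\right) = \left(-1\right) 0 = 0$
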